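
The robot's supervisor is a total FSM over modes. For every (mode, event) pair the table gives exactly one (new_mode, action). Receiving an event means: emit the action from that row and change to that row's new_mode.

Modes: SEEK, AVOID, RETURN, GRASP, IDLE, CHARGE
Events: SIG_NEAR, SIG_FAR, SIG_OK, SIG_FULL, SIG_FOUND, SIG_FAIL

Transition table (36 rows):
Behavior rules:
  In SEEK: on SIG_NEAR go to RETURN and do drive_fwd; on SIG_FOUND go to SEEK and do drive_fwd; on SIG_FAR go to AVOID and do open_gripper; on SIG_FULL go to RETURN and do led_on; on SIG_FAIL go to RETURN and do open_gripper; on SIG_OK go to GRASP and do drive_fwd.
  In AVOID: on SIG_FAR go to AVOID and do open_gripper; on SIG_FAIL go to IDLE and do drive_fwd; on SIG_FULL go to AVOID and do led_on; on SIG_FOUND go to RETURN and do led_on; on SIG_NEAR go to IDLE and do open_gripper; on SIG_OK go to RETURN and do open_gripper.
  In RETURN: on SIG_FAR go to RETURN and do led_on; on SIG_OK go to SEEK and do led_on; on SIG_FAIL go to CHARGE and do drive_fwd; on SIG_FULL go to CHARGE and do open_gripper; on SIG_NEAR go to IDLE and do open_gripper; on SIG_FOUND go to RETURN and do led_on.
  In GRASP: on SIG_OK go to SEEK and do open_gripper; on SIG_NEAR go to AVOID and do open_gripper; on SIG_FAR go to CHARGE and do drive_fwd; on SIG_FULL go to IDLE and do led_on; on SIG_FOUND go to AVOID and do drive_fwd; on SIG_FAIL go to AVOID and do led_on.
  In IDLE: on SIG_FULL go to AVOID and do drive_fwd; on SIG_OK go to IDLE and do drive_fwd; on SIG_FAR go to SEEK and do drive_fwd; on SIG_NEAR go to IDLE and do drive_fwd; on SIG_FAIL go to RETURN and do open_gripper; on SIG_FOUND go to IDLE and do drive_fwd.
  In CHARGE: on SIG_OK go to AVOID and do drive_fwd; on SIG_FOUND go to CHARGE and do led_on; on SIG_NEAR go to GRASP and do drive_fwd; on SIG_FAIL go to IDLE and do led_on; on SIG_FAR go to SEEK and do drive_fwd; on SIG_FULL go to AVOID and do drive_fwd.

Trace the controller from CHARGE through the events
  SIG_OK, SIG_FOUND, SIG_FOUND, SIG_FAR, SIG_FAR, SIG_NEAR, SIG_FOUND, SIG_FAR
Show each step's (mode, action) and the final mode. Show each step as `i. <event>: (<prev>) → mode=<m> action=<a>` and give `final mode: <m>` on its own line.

1. SIG_OK: (CHARGE) → mode=AVOID action=drive_fwd
2. SIG_FOUND: (AVOID) → mode=RETURN action=led_on
3. SIG_FOUND: (RETURN) → mode=RETURN action=led_on
4. SIG_FAR: (RETURN) → mode=RETURN action=led_on
5. SIG_FAR: (RETURN) → mode=RETURN action=led_on
6. SIG_NEAR: (RETURN) → mode=IDLE action=open_gripper
7. SIG_FOUND: (IDLE) → mode=IDLE action=drive_fwd
8. SIG_FAR: (IDLE) → mode=SEEK action=drive_fwd

final mode: SEEK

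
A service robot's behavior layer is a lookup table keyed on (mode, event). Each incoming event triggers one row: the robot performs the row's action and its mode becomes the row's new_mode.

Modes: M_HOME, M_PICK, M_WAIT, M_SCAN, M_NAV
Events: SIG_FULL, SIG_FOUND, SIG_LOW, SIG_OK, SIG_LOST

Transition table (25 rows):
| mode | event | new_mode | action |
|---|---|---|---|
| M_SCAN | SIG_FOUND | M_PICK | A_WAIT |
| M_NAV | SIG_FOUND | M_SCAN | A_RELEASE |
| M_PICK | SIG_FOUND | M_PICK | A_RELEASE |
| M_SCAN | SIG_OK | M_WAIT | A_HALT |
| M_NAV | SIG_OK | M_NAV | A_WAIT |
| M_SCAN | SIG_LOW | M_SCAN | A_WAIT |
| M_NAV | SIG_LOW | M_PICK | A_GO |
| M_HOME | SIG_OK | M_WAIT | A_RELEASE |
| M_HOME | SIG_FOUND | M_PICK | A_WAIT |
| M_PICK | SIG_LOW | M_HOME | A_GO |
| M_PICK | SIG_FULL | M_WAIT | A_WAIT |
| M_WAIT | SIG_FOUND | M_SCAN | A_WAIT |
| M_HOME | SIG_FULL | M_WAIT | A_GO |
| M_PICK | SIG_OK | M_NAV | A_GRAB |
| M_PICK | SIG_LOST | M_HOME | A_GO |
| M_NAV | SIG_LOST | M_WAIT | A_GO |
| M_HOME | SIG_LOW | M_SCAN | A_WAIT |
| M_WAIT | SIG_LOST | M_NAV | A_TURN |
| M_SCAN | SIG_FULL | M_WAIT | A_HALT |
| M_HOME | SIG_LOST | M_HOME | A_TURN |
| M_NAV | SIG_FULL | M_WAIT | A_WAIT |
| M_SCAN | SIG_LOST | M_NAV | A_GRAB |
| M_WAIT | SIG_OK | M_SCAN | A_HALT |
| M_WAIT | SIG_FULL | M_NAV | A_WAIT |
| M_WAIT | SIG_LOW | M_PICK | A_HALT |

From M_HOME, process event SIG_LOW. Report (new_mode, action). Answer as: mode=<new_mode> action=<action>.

mode=M_SCAN action=A_WAIT

current mode = M_HOME; filter table to that mode:
  (M_HOME, SIG_OK) → (M_WAIT, A_RELEASE)
  (M_HOME, SIG_FOUND) → (M_PICK, A_WAIT)
  (M_HOME, SIG_FULL) → (M_WAIT, A_GO)
  (M_HOME, SIG_LOW) → (M_SCAN, A_WAIT)  ← event matches
  (M_HOME, SIG_LOST) → (M_HOME, A_TURN)
event = SIG_LOW selects (M_SCAN, A_WAIT)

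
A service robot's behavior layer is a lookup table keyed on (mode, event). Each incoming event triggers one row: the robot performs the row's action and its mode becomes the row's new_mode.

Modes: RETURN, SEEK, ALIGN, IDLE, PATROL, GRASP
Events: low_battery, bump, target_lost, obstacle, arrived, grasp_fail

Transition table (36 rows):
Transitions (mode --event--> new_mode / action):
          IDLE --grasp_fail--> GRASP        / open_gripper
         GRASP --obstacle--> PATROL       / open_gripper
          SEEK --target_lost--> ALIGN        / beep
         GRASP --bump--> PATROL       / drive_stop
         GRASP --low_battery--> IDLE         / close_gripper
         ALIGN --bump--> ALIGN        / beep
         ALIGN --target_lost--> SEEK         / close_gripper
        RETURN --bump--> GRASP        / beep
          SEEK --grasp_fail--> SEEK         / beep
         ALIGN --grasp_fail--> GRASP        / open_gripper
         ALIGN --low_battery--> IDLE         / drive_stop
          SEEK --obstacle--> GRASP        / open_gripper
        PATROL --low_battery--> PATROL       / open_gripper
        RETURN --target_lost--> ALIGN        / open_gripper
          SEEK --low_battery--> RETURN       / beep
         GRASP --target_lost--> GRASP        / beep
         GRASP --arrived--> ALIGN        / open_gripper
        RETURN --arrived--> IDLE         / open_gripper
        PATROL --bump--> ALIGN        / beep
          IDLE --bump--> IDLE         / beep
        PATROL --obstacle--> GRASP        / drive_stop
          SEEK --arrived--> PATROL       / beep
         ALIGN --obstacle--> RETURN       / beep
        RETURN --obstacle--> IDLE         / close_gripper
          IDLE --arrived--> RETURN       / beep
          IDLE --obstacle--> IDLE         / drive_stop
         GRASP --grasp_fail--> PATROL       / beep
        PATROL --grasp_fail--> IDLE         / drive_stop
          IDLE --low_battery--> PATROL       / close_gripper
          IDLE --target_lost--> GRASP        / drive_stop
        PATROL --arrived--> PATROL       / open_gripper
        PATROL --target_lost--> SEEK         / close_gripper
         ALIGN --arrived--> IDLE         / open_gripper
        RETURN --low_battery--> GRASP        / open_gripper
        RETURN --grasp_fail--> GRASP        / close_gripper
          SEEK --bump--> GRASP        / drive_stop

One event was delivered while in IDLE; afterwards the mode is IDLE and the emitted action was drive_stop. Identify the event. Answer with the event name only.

obstacle

try low_battery: (IDLE, low_battery) → (PATROL, close_gripper)
try bump: (IDLE, bump) → (IDLE, beep)
try target_lost: (IDLE, target_lost) → (GRASP, drive_stop)
try obstacle: (IDLE, obstacle) → (IDLE, drive_stop)  ← matches
try arrived: (IDLE, arrived) → (RETURN, beep)
try grasp_fail: (IDLE, grasp_fail) → (GRASP, open_gripper)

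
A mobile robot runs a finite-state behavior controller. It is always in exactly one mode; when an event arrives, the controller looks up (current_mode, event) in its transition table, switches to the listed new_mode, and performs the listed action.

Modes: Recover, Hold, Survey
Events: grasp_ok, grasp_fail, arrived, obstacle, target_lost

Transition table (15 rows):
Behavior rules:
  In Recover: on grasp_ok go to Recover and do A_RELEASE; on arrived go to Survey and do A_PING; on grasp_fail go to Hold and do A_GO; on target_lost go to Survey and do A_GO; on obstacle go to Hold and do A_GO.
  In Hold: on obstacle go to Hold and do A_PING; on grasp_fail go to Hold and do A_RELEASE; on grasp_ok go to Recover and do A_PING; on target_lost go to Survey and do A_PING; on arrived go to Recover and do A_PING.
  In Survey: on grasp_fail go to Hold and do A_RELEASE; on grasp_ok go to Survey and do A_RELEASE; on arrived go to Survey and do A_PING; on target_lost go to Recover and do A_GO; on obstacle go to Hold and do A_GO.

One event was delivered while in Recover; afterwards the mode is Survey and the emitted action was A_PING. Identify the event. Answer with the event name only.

try grasp_ok: (Recover, grasp_ok) → (Recover, A_RELEASE)
try grasp_fail: (Recover, grasp_fail) → (Hold, A_GO)
try arrived: (Recover, arrived) → (Survey, A_PING)  ← matches
try obstacle: (Recover, obstacle) → (Hold, A_GO)
try target_lost: (Recover, target_lost) → (Survey, A_GO)

arrived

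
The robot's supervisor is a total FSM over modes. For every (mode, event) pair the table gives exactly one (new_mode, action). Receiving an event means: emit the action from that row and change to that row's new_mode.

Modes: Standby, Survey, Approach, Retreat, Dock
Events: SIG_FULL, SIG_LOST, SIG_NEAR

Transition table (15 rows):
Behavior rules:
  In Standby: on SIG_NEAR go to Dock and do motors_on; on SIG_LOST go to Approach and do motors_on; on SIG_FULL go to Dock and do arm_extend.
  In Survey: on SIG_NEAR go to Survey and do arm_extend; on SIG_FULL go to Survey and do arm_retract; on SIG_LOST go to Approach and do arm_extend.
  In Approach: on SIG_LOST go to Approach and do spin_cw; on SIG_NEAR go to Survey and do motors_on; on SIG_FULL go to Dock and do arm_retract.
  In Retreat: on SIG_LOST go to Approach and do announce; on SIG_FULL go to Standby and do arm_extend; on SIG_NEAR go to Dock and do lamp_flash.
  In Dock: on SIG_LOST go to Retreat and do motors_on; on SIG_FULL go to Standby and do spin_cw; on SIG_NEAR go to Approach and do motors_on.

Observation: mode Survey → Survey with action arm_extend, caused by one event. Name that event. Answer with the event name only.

try SIG_FULL: (Survey, SIG_FULL) → (Survey, arm_retract)
try SIG_LOST: (Survey, SIG_LOST) → (Approach, arm_extend)
try SIG_NEAR: (Survey, SIG_NEAR) → (Survey, arm_extend)  ← matches

SIG_NEAR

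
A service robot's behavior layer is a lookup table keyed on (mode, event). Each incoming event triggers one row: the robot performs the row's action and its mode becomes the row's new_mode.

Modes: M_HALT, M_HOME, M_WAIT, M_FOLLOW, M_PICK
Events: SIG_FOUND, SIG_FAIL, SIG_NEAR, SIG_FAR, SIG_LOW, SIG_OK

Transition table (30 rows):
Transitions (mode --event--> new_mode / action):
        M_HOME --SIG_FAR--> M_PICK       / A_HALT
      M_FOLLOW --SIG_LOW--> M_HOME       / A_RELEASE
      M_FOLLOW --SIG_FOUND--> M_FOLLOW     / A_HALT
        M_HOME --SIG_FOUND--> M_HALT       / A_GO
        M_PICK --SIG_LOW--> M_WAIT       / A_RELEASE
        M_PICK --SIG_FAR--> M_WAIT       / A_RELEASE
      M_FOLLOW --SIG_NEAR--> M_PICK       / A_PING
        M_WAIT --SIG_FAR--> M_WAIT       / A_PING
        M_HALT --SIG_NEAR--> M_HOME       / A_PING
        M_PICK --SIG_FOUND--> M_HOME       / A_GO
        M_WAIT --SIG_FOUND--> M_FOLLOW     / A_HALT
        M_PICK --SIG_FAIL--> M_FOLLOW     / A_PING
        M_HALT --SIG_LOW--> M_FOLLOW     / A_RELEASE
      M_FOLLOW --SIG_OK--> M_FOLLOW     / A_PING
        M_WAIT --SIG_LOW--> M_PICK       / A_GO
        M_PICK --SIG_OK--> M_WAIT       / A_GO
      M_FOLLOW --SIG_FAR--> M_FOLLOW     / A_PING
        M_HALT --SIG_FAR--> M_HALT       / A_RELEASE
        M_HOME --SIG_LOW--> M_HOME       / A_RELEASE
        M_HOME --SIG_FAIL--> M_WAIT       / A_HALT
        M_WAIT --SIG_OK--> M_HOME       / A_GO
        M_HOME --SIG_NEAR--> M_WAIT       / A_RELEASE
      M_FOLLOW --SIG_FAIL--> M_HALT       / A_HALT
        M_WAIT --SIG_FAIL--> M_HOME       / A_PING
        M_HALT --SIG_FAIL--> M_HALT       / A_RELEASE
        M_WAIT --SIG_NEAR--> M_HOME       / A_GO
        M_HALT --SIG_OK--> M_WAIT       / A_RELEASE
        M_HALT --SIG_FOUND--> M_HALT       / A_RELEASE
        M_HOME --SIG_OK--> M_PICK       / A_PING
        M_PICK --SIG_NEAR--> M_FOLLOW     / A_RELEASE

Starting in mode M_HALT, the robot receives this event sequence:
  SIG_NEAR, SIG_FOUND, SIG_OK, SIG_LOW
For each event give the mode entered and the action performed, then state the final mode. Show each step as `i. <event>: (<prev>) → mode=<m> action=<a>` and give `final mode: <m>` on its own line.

final mode: M_PICK

1. SIG_NEAR: (M_HALT) → mode=M_HOME action=A_PING
2. SIG_FOUND: (M_HOME) → mode=M_HALT action=A_GO
3. SIG_OK: (M_HALT) → mode=M_WAIT action=A_RELEASE
4. SIG_LOW: (M_WAIT) → mode=M_PICK action=A_GO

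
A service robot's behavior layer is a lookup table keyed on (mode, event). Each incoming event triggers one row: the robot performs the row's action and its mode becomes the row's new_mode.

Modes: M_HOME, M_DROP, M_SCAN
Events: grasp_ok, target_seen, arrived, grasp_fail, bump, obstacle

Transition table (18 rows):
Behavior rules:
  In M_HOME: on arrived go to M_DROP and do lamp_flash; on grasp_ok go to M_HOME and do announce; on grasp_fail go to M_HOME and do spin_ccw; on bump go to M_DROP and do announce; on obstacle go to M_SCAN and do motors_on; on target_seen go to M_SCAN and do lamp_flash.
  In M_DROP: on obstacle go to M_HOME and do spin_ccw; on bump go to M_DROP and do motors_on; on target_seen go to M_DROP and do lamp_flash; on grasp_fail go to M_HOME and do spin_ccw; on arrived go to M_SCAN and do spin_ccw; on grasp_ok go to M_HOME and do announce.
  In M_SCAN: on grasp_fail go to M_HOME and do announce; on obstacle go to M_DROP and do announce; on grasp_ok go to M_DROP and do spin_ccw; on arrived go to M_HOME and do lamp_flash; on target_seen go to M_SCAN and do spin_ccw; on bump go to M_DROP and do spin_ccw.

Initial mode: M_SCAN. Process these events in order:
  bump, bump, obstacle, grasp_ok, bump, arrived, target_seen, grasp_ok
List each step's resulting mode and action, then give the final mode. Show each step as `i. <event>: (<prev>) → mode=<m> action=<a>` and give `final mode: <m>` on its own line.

1. bump: (M_SCAN) → mode=M_DROP action=spin_ccw
2. bump: (M_DROP) → mode=M_DROP action=motors_on
3. obstacle: (M_DROP) → mode=M_HOME action=spin_ccw
4. grasp_ok: (M_HOME) → mode=M_HOME action=announce
5. bump: (M_HOME) → mode=M_DROP action=announce
6. arrived: (M_DROP) → mode=M_SCAN action=spin_ccw
7. target_seen: (M_SCAN) → mode=M_SCAN action=spin_ccw
8. grasp_ok: (M_SCAN) → mode=M_DROP action=spin_ccw

final mode: M_DROP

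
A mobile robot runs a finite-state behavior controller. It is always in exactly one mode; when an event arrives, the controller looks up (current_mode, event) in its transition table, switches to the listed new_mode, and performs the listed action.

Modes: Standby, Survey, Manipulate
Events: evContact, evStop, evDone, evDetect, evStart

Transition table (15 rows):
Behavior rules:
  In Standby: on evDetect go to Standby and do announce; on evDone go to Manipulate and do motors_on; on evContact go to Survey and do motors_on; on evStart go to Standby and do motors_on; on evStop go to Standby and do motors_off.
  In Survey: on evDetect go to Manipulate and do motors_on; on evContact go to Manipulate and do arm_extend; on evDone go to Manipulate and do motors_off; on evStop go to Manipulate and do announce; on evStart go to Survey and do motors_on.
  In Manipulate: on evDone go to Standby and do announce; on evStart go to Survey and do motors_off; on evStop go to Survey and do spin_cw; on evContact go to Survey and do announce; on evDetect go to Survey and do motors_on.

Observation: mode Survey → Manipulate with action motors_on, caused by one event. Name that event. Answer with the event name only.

evDetect

try evContact: (Survey, evContact) → (Manipulate, arm_extend)
try evStop: (Survey, evStop) → (Manipulate, announce)
try evDone: (Survey, evDone) → (Manipulate, motors_off)
try evDetect: (Survey, evDetect) → (Manipulate, motors_on)  ← matches
try evStart: (Survey, evStart) → (Survey, motors_on)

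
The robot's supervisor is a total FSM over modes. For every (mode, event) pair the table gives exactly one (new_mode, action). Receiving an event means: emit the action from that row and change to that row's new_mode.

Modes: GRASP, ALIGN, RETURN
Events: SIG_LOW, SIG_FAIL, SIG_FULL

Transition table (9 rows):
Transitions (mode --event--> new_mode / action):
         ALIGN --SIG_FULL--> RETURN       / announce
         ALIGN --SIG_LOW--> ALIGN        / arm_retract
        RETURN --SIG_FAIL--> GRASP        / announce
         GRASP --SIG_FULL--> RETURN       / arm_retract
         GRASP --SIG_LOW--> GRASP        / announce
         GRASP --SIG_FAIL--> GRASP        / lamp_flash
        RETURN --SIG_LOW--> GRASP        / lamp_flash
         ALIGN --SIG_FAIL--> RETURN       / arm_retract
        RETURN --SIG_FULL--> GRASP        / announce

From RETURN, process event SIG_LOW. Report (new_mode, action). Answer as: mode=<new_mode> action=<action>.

mode=GRASP action=lamp_flash

current mode = RETURN; filter table to that mode:
  (RETURN, SIG_FAIL) → (GRASP, announce)
  (RETURN, SIG_LOW) → (GRASP, lamp_flash)  ← event matches
  (RETURN, SIG_FULL) → (GRASP, announce)
event = SIG_LOW selects (GRASP, lamp_flash)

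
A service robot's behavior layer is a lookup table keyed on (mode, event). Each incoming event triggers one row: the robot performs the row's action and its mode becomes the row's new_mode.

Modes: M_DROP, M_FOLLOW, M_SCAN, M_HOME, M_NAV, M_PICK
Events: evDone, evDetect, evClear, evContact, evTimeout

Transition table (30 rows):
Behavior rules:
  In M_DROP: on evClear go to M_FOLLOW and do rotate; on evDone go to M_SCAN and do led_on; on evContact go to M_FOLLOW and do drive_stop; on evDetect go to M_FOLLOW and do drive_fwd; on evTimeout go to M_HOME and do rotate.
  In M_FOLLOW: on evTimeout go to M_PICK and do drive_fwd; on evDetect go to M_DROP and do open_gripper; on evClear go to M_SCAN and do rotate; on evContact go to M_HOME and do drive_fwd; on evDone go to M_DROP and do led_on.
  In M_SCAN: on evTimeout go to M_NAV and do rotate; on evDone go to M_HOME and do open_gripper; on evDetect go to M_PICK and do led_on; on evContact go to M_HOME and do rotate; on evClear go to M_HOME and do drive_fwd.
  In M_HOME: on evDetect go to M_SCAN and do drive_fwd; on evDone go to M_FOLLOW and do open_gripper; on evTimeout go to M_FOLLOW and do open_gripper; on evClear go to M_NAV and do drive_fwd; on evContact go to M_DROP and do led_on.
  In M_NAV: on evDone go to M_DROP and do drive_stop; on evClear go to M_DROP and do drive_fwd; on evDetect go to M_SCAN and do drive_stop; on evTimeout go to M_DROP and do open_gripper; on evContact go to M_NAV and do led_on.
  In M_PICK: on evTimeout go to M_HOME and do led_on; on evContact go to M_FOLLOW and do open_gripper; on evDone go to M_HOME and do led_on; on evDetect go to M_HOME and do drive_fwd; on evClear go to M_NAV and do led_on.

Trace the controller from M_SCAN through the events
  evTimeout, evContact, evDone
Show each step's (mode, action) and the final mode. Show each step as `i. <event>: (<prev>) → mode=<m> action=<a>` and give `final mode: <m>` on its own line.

final mode: M_DROP

1. evTimeout: (M_SCAN) → mode=M_NAV action=rotate
2. evContact: (M_NAV) → mode=M_NAV action=led_on
3. evDone: (M_NAV) → mode=M_DROP action=drive_stop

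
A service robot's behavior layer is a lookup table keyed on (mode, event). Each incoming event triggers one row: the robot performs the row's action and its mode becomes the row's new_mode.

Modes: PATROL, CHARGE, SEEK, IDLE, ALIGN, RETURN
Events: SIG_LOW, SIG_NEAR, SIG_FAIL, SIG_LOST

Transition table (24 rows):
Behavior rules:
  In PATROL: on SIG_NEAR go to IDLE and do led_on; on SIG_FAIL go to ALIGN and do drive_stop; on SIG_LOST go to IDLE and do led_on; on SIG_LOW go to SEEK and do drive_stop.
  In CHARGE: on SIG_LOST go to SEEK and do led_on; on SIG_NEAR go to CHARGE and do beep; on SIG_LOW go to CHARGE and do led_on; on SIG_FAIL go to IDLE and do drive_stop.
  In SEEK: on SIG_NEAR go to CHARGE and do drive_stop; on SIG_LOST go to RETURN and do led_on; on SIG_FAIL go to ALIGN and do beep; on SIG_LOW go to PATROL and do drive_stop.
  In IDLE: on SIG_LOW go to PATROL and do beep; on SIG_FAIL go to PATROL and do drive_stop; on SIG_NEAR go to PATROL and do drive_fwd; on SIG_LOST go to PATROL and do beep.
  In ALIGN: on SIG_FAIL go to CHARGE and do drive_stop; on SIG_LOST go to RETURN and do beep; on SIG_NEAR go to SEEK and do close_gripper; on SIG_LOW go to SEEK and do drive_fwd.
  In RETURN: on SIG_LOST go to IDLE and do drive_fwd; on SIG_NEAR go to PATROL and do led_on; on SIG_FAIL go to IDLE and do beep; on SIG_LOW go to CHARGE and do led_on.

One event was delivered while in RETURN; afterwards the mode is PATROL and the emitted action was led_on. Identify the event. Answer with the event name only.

SIG_NEAR

try SIG_LOW: (RETURN, SIG_LOW) → (CHARGE, led_on)
try SIG_NEAR: (RETURN, SIG_NEAR) → (PATROL, led_on)  ← matches
try SIG_FAIL: (RETURN, SIG_FAIL) → (IDLE, beep)
try SIG_LOST: (RETURN, SIG_LOST) → (IDLE, drive_fwd)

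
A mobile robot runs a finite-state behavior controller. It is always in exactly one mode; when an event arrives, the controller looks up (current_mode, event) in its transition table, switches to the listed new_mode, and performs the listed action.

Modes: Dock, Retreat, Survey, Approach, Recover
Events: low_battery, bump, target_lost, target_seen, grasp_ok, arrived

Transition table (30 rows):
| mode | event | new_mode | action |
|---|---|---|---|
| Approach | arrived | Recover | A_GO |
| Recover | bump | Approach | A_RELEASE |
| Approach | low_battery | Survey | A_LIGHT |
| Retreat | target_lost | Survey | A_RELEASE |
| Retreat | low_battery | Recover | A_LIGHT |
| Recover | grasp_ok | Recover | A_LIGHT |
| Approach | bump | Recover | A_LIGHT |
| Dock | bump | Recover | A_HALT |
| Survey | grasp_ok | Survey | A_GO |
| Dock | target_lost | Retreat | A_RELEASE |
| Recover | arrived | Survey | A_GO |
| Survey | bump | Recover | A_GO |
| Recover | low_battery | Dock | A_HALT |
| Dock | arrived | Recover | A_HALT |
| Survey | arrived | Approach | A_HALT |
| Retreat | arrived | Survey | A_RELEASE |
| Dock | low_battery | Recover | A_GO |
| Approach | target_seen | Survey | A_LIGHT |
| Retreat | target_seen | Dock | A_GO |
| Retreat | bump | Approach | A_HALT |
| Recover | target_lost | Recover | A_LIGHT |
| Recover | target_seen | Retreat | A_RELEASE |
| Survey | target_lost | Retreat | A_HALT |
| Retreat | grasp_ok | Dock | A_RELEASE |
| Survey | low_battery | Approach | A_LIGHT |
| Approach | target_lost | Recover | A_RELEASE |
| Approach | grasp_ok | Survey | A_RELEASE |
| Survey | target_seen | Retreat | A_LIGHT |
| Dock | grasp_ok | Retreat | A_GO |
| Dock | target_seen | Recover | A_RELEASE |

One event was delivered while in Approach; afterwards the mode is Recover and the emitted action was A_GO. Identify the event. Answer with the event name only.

arrived

try low_battery: (Approach, low_battery) → (Survey, A_LIGHT)
try bump: (Approach, bump) → (Recover, A_LIGHT)
try target_lost: (Approach, target_lost) → (Recover, A_RELEASE)
try target_seen: (Approach, target_seen) → (Survey, A_LIGHT)
try grasp_ok: (Approach, grasp_ok) → (Survey, A_RELEASE)
try arrived: (Approach, arrived) → (Recover, A_GO)  ← matches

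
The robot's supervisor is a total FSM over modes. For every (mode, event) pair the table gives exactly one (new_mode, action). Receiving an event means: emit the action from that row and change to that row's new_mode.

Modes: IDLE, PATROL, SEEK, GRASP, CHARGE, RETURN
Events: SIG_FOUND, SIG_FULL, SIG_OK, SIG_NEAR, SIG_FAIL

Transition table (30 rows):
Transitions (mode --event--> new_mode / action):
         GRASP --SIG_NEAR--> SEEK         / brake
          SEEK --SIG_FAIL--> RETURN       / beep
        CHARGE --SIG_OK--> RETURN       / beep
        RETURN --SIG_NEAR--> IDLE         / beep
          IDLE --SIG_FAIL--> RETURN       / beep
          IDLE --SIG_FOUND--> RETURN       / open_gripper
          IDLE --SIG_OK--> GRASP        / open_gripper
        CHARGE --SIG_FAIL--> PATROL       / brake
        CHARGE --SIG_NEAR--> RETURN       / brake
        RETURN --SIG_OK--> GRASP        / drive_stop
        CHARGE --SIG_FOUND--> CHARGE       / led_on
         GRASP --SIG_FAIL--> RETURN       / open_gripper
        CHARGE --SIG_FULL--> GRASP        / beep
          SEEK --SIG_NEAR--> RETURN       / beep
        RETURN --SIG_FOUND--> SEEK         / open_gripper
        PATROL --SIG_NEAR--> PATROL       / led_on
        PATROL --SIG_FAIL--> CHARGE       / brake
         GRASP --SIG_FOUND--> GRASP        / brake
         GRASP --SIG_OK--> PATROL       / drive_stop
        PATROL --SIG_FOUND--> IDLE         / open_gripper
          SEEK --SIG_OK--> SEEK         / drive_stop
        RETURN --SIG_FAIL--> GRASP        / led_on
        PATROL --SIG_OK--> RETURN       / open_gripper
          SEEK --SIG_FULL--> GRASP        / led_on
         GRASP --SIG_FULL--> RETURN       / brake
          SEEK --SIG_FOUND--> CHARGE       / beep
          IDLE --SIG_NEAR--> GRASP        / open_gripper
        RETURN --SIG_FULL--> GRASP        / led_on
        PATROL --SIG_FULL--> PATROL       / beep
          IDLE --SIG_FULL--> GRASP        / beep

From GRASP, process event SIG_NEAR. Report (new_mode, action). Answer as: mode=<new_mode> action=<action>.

current mode = GRASP; filter table to that mode:
  (GRASP, SIG_NEAR) → (SEEK, brake)  ← event matches
  (GRASP, SIG_FAIL) → (RETURN, open_gripper)
  (GRASP, SIG_FOUND) → (GRASP, brake)
  (GRASP, SIG_OK) → (PATROL, drive_stop)
  (GRASP, SIG_FULL) → (RETURN, brake)
event = SIG_NEAR selects (SEEK, brake)

mode=SEEK action=brake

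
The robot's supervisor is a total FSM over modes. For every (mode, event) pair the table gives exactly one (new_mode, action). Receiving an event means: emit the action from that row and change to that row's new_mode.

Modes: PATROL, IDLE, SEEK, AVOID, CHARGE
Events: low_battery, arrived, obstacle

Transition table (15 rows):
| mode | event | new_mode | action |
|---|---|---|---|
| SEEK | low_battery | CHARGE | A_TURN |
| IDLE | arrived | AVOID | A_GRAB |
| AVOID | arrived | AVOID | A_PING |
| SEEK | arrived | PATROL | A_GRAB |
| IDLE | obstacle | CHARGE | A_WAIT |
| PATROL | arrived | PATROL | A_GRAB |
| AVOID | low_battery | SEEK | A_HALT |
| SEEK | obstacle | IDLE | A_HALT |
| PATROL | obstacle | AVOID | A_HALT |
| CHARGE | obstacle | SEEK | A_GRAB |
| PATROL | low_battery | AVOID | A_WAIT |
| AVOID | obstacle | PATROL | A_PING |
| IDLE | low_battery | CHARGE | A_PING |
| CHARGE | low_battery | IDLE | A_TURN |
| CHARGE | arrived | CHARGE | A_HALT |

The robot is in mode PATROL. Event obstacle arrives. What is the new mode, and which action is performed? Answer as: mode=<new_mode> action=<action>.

mode=AVOID action=A_HALT

current mode = PATROL; filter table to that mode:
  (PATROL, arrived) → (PATROL, A_GRAB)
  (PATROL, obstacle) → (AVOID, A_HALT)  ← event matches
  (PATROL, low_battery) → (AVOID, A_WAIT)
event = obstacle selects (AVOID, A_HALT)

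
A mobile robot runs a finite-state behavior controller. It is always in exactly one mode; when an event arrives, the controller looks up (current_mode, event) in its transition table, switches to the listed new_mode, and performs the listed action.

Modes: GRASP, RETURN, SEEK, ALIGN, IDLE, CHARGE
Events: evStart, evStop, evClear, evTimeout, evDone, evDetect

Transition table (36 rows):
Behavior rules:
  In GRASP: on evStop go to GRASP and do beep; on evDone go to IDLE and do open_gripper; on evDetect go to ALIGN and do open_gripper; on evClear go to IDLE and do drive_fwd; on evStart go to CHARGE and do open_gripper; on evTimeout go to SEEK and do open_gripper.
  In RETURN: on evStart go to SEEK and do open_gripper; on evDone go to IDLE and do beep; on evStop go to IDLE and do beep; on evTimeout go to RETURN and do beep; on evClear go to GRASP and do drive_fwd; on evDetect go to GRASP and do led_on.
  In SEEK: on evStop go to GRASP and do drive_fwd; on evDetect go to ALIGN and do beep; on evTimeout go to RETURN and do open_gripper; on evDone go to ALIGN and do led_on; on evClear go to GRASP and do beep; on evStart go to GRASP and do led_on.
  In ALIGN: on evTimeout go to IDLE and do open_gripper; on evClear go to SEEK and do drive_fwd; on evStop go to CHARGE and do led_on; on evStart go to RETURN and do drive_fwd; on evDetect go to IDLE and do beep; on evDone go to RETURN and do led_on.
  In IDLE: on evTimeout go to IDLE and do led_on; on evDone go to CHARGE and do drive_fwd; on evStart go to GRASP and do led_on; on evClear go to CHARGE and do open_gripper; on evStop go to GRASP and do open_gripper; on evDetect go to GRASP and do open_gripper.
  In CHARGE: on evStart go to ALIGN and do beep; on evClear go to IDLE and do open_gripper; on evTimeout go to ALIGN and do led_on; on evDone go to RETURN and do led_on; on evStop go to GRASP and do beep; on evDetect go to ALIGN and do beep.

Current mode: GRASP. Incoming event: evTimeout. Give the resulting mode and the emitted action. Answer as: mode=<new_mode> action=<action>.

current mode = GRASP; filter table to that mode:
  (GRASP, evStop) → (GRASP, beep)
  (GRASP, evDone) → (IDLE, open_gripper)
  (GRASP, evDetect) → (ALIGN, open_gripper)
  (GRASP, evClear) → (IDLE, drive_fwd)
  (GRASP, evStart) → (CHARGE, open_gripper)
  (GRASP, evTimeout) → (SEEK, open_gripper)  ← event matches
event = evTimeout selects (SEEK, open_gripper)

mode=SEEK action=open_gripper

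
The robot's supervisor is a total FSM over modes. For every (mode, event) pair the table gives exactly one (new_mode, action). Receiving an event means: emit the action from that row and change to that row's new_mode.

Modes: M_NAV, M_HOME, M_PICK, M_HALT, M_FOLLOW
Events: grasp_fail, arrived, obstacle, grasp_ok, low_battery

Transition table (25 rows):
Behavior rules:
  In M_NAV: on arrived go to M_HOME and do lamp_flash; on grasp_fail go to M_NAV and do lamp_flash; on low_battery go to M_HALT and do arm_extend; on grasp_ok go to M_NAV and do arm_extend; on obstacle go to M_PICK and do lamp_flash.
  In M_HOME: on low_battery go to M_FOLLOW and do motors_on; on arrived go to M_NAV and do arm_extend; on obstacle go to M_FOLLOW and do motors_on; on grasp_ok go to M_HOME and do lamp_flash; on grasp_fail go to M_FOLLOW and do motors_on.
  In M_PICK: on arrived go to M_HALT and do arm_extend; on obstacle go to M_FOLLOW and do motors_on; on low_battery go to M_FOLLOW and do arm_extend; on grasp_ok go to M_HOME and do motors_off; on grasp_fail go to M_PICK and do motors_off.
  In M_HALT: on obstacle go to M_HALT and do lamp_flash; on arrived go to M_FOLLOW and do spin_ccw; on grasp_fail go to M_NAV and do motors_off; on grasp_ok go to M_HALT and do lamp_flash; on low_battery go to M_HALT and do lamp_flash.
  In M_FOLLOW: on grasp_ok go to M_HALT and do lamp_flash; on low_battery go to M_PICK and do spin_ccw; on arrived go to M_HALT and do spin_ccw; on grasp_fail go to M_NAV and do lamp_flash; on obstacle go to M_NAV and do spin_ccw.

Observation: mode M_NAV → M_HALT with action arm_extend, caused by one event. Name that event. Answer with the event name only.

low_battery

try grasp_fail: (M_NAV, grasp_fail) → (M_NAV, lamp_flash)
try arrived: (M_NAV, arrived) → (M_HOME, lamp_flash)
try obstacle: (M_NAV, obstacle) → (M_PICK, lamp_flash)
try grasp_ok: (M_NAV, grasp_ok) → (M_NAV, arm_extend)
try low_battery: (M_NAV, low_battery) → (M_HALT, arm_extend)  ← matches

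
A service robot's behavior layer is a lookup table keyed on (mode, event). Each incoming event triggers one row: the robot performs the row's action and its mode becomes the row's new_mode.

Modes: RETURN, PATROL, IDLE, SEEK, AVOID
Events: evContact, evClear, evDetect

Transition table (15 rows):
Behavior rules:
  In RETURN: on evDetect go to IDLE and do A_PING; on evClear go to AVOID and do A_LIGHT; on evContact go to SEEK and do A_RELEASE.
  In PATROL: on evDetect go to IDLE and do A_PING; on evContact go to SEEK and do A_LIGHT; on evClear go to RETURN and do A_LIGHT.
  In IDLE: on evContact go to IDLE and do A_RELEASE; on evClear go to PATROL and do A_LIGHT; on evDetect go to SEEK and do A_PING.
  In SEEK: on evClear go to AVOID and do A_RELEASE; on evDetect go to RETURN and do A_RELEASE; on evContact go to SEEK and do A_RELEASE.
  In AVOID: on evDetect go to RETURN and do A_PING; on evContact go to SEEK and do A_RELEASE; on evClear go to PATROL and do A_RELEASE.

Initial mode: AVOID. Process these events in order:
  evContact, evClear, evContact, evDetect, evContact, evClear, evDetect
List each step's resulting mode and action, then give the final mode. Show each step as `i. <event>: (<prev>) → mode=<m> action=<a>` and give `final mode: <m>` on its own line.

1. evContact: (AVOID) → mode=SEEK action=A_RELEASE
2. evClear: (SEEK) → mode=AVOID action=A_RELEASE
3. evContact: (AVOID) → mode=SEEK action=A_RELEASE
4. evDetect: (SEEK) → mode=RETURN action=A_RELEASE
5. evContact: (RETURN) → mode=SEEK action=A_RELEASE
6. evClear: (SEEK) → mode=AVOID action=A_RELEASE
7. evDetect: (AVOID) → mode=RETURN action=A_PING

final mode: RETURN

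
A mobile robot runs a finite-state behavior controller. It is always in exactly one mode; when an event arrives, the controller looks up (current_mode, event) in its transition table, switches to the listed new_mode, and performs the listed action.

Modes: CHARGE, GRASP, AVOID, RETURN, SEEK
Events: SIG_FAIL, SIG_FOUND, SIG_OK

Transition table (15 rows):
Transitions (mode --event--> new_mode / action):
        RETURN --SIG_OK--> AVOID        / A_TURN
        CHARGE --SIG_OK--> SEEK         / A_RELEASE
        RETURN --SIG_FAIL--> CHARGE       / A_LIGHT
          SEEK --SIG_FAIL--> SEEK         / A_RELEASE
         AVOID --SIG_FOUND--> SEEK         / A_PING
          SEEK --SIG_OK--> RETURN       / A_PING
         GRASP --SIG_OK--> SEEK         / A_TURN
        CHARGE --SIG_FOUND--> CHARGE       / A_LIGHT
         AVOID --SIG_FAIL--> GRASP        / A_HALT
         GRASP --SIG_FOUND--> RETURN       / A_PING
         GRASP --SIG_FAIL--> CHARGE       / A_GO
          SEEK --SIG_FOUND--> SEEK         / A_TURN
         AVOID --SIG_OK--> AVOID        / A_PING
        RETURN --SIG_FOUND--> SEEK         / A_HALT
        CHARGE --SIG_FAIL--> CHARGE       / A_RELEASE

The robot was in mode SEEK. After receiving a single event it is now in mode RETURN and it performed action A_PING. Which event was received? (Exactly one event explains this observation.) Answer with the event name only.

SIG_OK

try SIG_FAIL: (SEEK, SIG_FAIL) → (SEEK, A_RELEASE)
try SIG_FOUND: (SEEK, SIG_FOUND) → (SEEK, A_TURN)
try SIG_OK: (SEEK, SIG_OK) → (RETURN, A_PING)  ← matches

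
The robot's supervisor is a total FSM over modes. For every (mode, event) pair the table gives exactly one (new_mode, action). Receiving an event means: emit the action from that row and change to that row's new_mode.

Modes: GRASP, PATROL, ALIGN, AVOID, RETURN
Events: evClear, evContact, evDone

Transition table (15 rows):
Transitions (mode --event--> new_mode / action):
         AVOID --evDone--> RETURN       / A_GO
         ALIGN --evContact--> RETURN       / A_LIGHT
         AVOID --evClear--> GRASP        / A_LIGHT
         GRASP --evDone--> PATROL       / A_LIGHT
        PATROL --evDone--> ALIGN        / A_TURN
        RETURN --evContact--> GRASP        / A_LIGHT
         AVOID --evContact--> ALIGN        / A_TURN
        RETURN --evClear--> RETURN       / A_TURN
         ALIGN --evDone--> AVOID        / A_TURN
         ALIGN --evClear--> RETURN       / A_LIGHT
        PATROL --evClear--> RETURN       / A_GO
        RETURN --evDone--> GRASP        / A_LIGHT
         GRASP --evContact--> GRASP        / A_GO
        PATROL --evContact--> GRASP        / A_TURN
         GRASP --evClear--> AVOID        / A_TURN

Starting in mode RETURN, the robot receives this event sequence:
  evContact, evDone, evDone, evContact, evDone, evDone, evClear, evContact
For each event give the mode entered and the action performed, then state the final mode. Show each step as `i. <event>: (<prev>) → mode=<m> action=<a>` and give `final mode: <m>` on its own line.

final mode: GRASP

1. evContact: (RETURN) → mode=GRASP action=A_LIGHT
2. evDone: (GRASP) → mode=PATROL action=A_LIGHT
3. evDone: (PATROL) → mode=ALIGN action=A_TURN
4. evContact: (ALIGN) → mode=RETURN action=A_LIGHT
5. evDone: (RETURN) → mode=GRASP action=A_LIGHT
6. evDone: (GRASP) → mode=PATROL action=A_LIGHT
7. evClear: (PATROL) → mode=RETURN action=A_GO
8. evContact: (RETURN) → mode=GRASP action=A_LIGHT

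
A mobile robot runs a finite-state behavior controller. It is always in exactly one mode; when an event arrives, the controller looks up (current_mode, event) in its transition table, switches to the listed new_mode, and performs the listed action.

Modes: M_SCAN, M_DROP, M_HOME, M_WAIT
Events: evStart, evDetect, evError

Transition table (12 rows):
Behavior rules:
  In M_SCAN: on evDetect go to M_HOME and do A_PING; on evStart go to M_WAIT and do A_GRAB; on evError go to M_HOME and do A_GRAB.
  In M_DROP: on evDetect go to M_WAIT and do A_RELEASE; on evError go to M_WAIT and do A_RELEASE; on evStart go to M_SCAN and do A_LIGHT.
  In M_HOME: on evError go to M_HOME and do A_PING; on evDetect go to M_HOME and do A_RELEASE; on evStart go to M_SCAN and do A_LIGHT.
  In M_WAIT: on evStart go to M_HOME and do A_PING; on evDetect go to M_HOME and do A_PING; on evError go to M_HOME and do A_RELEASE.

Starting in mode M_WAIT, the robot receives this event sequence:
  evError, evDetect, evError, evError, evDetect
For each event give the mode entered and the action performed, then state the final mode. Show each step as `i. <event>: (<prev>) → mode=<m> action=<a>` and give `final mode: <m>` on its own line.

final mode: M_HOME

1. evError: (M_WAIT) → mode=M_HOME action=A_RELEASE
2. evDetect: (M_HOME) → mode=M_HOME action=A_RELEASE
3. evError: (M_HOME) → mode=M_HOME action=A_PING
4. evError: (M_HOME) → mode=M_HOME action=A_PING
5. evDetect: (M_HOME) → mode=M_HOME action=A_RELEASE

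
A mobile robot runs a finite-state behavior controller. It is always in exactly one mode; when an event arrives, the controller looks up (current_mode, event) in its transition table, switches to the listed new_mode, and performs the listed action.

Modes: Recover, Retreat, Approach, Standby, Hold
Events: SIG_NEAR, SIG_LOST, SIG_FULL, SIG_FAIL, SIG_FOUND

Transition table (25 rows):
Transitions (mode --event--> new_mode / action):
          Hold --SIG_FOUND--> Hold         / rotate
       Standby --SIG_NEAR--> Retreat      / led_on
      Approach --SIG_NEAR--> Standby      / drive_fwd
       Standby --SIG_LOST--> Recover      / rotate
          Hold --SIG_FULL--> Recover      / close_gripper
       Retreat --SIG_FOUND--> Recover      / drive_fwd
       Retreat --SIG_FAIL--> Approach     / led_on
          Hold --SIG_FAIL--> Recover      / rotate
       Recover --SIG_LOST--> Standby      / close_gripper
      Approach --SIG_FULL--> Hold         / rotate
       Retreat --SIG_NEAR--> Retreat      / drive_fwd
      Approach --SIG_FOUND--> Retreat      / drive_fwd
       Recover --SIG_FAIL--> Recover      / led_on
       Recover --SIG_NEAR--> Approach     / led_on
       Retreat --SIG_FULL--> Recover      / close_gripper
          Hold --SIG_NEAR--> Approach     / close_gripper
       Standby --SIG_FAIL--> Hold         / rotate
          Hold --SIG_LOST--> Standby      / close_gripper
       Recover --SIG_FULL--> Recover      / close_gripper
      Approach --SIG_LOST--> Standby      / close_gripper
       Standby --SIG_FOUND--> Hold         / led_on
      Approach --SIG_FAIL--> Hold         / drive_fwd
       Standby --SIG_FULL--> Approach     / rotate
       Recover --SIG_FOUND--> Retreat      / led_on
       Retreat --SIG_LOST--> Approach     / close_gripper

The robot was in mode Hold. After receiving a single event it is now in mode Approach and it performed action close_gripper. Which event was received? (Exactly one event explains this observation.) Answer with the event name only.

try SIG_NEAR: (Hold, SIG_NEAR) → (Approach, close_gripper)  ← matches
try SIG_LOST: (Hold, SIG_LOST) → (Standby, close_gripper)
try SIG_FULL: (Hold, SIG_FULL) → (Recover, close_gripper)
try SIG_FAIL: (Hold, SIG_FAIL) → (Recover, rotate)
try SIG_FOUND: (Hold, SIG_FOUND) → (Hold, rotate)

SIG_NEAR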